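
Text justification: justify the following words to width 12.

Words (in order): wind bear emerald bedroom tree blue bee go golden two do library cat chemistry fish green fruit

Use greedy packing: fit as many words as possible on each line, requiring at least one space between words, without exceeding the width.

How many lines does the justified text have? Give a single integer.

Line 1: ['wind', 'bear'] (min_width=9, slack=3)
Line 2: ['emerald'] (min_width=7, slack=5)
Line 3: ['bedroom', 'tree'] (min_width=12, slack=0)
Line 4: ['blue', 'bee', 'go'] (min_width=11, slack=1)
Line 5: ['golden', 'two'] (min_width=10, slack=2)
Line 6: ['do', 'library'] (min_width=10, slack=2)
Line 7: ['cat'] (min_width=3, slack=9)
Line 8: ['chemistry'] (min_width=9, slack=3)
Line 9: ['fish', 'green'] (min_width=10, slack=2)
Line 10: ['fruit'] (min_width=5, slack=7)
Total lines: 10

Answer: 10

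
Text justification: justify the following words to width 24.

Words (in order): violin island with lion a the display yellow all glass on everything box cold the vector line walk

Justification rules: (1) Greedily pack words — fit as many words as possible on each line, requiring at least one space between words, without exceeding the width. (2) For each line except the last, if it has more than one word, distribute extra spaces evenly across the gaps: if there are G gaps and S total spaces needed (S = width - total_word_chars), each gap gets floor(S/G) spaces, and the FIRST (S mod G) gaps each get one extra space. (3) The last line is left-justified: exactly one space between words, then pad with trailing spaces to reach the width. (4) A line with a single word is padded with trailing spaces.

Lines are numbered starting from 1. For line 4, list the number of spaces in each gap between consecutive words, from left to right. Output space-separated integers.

Line 1: ['violin', 'island', 'with', 'lion'] (min_width=23, slack=1)
Line 2: ['a', 'the', 'display', 'yellow', 'all'] (min_width=24, slack=0)
Line 3: ['glass', 'on', 'everything', 'box'] (min_width=23, slack=1)
Line 4: ['cold', 'the', 'vector', 'line'] (min_width=20, slack=4)
Line 5: ['walk'] (min_width=4, slack=20)

Answer: 3 2 2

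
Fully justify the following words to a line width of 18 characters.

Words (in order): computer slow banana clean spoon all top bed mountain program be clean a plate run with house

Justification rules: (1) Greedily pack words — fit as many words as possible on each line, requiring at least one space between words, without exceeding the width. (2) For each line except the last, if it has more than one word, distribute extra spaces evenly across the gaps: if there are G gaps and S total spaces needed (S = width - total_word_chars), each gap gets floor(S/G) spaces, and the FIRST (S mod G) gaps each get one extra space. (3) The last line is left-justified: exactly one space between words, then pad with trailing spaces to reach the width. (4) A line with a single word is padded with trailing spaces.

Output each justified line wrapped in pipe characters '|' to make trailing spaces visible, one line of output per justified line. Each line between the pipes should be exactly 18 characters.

Line 1: ['computer', 'slow'] (min_width=13, slack=5)
Line 2: ['banana', 'clean', 'spoon'] (min_width=18, slack=0)
Line 3: ['all', 'top', 'bed'] (min_width=11, slack=7)
Line 4: ['mountain', 'program'] (min_width=16, slack=2)
Line 5: ['be', 'clean', 'a', 'plate'] (min_width=16, slack=2)
Line 6: ['run', 'with', 'house'] (min_width=14, slack=4)

Answer: |computer      slow|
|banana clean spoon|
|all     top    bed|
|mountain   program|
|be  clean  a plate|
|run with house    |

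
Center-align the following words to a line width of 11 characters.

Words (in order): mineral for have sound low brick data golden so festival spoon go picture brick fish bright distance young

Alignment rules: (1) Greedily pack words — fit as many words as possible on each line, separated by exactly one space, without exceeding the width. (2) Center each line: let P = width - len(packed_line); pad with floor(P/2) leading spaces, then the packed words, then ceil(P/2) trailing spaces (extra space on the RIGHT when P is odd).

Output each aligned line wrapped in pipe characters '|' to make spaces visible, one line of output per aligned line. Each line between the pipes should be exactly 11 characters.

Answer: |mineral for|
|have sound |
| low brick |
|data golden|
|so festival|
| spoon go  |
|  picture  |
|brick fish |
|  bright   |
| distance  |
|   young   |

Derivation:
Line 1: ['mineral', 'for'] (min_width=11, slack=0)
Line 2: ['have', 'sound'] (min_width=10, slack=1)
Line 3: ['low', 'brick'] (min_width=9, slack=2)
Line 4: ['data', 'golden'] (min_width=11, slack=0)
Line 5: ['so', 'festival'] (min_width=11, slack=0)
Line 6: ['spoon', 'go'] (min_width=8, slack=3)
Line 7: ['picture'] (min_width=7, slack=4)
Line 8: ['brick', 'fish'] (min_width=10, slack=1)
Line 9: ['bright'] (min_width=6, slack=5)
Line 10: ['distance'] (min_width=8, slack=3)
Line 11: ['young'] (min_width=5, slack=6)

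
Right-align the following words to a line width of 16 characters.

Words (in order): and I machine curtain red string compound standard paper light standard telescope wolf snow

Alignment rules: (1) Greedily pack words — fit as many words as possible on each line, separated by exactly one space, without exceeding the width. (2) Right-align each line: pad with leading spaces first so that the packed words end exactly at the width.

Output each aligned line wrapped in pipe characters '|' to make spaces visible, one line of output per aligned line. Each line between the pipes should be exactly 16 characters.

Line 1: ['and', 'I', 'machine'] (min_width=13, slack=3)
Line 2: ['curtain', 'red'] (min_width=11, slack=5)
Line 3: ['string', 'compound'] (min_width=15, slack=1)
Line 4: ['standard', 'paper'] (min_width=14, slack=2)
Line 5: ['light', 'standard'] (min_width=14, slack=2)
Line 6: ['telescope', 'wolf'] (min_width=14, slack=2)
Line 7: ['snow'] (min_width=4, slack=12)

Answer: |   and I machine|
|     curtain red|
| string compound|
|  standard paper|
|  light standard|
|  telescope wolf|
|            snow|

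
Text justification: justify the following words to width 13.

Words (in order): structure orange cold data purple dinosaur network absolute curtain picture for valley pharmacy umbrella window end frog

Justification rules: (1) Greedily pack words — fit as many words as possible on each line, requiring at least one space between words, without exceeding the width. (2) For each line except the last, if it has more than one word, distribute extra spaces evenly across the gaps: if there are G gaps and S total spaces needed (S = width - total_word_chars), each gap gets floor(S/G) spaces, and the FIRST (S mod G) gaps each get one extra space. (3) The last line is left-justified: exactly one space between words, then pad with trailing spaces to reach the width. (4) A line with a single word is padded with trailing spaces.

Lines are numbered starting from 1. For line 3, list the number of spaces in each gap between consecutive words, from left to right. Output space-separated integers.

Line 1: ['structure'] (min_width=9, slack=4)
Line 2: ['orange', 'cold'] (min_width=11, slack=2)
Line 3: ['data', 'purple'] (min_width=11, slack=2)
Line 4: ['dinosaur'] (min_width=8, slack=5)
Line 5: ['network'] (min_width=7, slack=6)
Line 6: ['absolute'] (min_width=8, slack=5)
Line 7: ['curtain'] (min_width=7, slack=6)
Line 8: ['picture', 'for'] (min_width=11, slack=2)
Line 9: ['valley'] (min_width=6, slack=7)
Line 10: ['pharmacy'] (min_width=8, slack=5)
Line 11: ['umbrella'] (min_width=8, slack=5)
Line 12: ['window', 'end'] (min_width=10, slack=3)
Line 13: ['frog'] (min_width=4, slack=9)

Answer: 3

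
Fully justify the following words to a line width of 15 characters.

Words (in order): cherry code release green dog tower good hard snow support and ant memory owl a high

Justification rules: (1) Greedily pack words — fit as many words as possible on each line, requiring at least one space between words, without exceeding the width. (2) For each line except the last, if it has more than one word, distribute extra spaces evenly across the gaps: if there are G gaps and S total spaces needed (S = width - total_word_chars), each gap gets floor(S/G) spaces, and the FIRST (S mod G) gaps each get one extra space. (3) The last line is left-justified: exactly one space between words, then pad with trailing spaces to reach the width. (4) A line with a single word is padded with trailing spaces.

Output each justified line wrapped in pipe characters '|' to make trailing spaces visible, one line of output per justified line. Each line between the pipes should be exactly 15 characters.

Line 1: ['cherry', 'code'] (min_width=11, slack=4)
Line 2: ['release', 'green'] (min_width=13, slack=2)
Line 3: ['dog', 'tower', 'good'] (min_width=14, slack=1)
Line 4: ['hard', 'snow'] (min_width=9, slack=6)
Line 5: ['support', 'and', 'ant'] (min_width=15, slack=0)
Line 6: ['memory', 'owl', 'a'] (min_width=12, slack=3)
Line 7: ['high'] (min_width=4, slack=11)

Answer: |cherry     code|
|release   green|
|dog  tower good|
|hard       snow|
|support and ant|
|memory   owl  a|
|high           |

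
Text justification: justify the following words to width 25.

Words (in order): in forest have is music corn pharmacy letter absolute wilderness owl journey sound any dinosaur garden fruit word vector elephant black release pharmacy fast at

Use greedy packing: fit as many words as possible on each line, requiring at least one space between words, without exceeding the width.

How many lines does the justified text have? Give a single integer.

Line 1: ['in', 'forest', 'have', 'is', 'music'] (min_width=23, slack=2)
Line 2: ['corn', 'pharmacy', 'letter'] (min_width=20, slack=5)
Line 3: ['absolute', 'wilderness', 'owl'] (min_width=23, slack=2)
Line 4: ['journey', 'sound', 'any'] (min_width=17, slack=8)
Line 5: ['dinosaur', 'garden', 'fruit'] (min_width=21, slack=4)
Line 6: ['word', 'vector', 'elephant'] (min_width=20, slack=5)
Line 7: ['black', 'release', 'pharmacy'] (min_width=22, slack=3)
Line 8: ['fast', 'at'] (min_width=7, slack=18)
Total lines: 8

Answer: 8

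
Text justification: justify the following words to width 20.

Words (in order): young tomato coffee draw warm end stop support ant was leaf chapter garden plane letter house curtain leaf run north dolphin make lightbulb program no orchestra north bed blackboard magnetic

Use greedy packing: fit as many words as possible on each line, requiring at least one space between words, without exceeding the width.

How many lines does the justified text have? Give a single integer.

Answer: 10

Derivation:
Line 1: ['young', 'tomato', 'coffee'] (min_width=19, slack=1)
Line 2: ['draw', 'warm', 'end', 'stop'] (min_width=18, slack=2)
Line 3: ['support', 'ant', 'was', 'leaf'] (min_width=20, slack=0)
Line 4: ['chapter', 'garden', 'plane'] (min_width=20, slack=0)
Line 5: ['letter', 'house', 'curtain'] (min_width=20, slack=0)
Line 6: ['leaf', 'run', 'north'] (min_width=14, slack=6)
Line 7: ['dolphin', 'make'] (min_width=12, slack=8)
Line 8: ['lightbulb', 'program', 'no'] (min_width=20, slack=0)
Line 9: ['orchestra', 'north', 'bed'] (min_width=19, slack=1)
Line 10: ['blackboard', 'magnetic'] (min_width=19, slack=1)
Total lines: 10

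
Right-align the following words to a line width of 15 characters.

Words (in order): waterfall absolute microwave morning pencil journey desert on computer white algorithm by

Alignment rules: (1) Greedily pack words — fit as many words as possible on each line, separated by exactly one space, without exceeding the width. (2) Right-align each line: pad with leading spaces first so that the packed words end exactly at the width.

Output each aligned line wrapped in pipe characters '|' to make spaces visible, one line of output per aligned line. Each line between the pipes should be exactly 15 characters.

Answer: |      waterfall|
|       absolute|
|      microwave|
| morning pencil|
| journey desert|
|    on computer|
|white algorithm|
|             by|

Derivation:
Line 1: ['waterfall'] (min_width=9, slack=6)
Line 2: ['absolute'] (min_width=8, slack=7)
Line 3: ['microwave'] (min_width=9, slack=6)
Line 4: ['morning', 'pencil'] (min_width=14, slack=1)
Line 5: ['journey', 'desert'] (min_width=14, slack=1)
Line 6: ['on', 'computer'] (min_width=11, slack=4)
Line 7: ['white', 'algorithm'] (min_width=15, slack=0)
Line 8: ['by'] (min_width=2, slack=13)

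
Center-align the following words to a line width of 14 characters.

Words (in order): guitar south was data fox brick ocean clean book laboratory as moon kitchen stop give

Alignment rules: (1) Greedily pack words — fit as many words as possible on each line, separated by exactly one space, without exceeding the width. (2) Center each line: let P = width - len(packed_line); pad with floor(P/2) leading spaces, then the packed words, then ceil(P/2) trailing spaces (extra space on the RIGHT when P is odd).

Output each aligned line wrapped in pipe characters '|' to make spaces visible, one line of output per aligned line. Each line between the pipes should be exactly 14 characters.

Answer: | guitar south |
| was data fox |
| brick ocean  |
|  clean book  |
|laboratory as |
| moon kitchen |
|  stop give   |

Derivation:
Line 1: ['guitar', 'south'] (min_width=12, slack=2)
Line 2: ['was', 'data', 'fox'] (min_width=12, slack=2)
Line 3: ['brick', 'ocean'] (min_width=11, slack=3)
Line 4: ['clean', 'book'] (min_width=10, slack=4)
Line 5: ['laboratory', 'as'] (min_width=13, slack=1)
Line 6: ['moon', 'kitchen'] (min_width=12, slack=2)
Line 7: ['stop', 'give'] (min_width=9, slack=5)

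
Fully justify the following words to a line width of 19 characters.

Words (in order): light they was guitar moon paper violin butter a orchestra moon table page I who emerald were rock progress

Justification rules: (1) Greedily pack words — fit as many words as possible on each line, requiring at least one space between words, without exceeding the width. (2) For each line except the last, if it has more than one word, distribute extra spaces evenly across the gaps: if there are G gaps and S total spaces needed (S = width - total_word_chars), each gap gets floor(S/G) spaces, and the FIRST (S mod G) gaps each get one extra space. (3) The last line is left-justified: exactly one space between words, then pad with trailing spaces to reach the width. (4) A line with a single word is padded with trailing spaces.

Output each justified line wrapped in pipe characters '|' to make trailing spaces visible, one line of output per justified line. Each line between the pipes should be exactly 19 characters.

Line 1: ['light', 'they', 'was'] (min_width=14, slack=5)
Line 2: ['guitar', 'moon', 'paper'] (min_width=17, slack=2)
Line 3: ['violin', 'butter', 'a'] (min_width=15, slack=4)
Line 4: ['orchestra', 'moon'] (min_width=14, slack=5)
Line 5: ['table', 'page', 'I', 'who'] (min_width=16, slack=3)
Line 6: ['emerald', 'were', 'rock'] (min_width=17, slack=2)
Line 7: ['progress'] (min_width=8, slack=11)

Answer: |light    they   was|
|guitar  moon  paper|
|violin   butter   a|
|orchestra      moon|
|table  page  I  who|
|emerald  were  rock|
|progress           |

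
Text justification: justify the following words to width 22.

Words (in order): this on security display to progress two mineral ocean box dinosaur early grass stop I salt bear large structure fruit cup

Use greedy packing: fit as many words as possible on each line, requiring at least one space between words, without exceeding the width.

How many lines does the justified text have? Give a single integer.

Answer: 6

Derivation:
Line 1: ['this', 'on', 'security'] (min_width=16, slack=6)
Line 2: ['display', 'to', 'progress'] (min_width=19, slack=3)
Line 3: ['two', 'mineral', 'ocean', 'box'] (min_width=21, slack=1)
Line 4: ['dinosaur', 'early', 'grass'] (min_width=20, slack=2)
Line 5: ['stop', 'I', 'salt', 'bear', 'large'] (min_width=22, slack=0)
Line 6: ['structure', 'fruit', 'cup'] (min_width=19, slack=3)
Total lines: 6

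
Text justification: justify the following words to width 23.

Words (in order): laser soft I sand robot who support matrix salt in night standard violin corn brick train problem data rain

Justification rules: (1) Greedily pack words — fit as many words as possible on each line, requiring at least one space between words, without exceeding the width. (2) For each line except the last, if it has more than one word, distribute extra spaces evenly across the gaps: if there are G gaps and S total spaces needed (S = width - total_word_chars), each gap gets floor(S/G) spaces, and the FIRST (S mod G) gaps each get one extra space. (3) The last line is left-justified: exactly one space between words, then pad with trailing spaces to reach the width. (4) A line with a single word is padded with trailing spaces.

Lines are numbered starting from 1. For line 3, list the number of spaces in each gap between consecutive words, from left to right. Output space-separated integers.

Line 1: ['laser', 'soft', 'I', 'sand', 'robot'] (min_width=23, slack=0)
Line 2: ['who', 'support', 'matrix', 'salt'] (min_width=23, slack=0)
Line 3: ['in', 'night', 'standard'] (min_width=17, slack=6)
Line 4: ['violin', 'corn', 'brick', 'train'] (min_width=23, slack=0)
Line 5: ['problem', 'data', 'rain'] (min_width=17, slack=6)

Answer: 4 4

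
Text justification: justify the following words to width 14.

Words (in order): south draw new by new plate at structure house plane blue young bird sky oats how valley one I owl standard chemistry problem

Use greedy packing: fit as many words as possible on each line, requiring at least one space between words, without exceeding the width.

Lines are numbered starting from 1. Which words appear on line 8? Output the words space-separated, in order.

Answer: I owl standard

Derivation:
Line 1: ['south', 'draw', 'new'] (min_width=14, slack=0)
Line 2: ['by', 'new', 'plate'] (min_width=12, slack=2)
Line 3: ['at', 'structure'] (min_width=12, slack=2)
Line 4: ['house', 'plane'] (min_width=11, slack=3)
Line 5: ['blue', 'young'] (min_width=10, slack=4)
Line 6: ['bird', 'sky', 'oats'] (min_width=13, slack=1)
Line 7: ['how', 'valley', 'one'] (min_width=14, slack=0)
Line 8: ['I', 'owl', 'standard'] (min_width=14, slack=0)
Line 9: ['chemistry'] (min_width=9, slack=5)
Line 10: ['problem'] (min_width=7, slack=7)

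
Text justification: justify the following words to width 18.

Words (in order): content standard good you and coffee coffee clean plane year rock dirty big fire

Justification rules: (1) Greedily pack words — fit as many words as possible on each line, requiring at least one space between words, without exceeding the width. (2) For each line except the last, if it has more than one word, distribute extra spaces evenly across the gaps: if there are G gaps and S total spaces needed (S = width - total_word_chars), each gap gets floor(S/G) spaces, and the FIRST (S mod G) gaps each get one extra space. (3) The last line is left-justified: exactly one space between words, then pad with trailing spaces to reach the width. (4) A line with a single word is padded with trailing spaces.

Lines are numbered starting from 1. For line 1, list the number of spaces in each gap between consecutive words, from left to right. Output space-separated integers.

Answer: 3

Derivation:
Line 1: ['content', 'standard'] (min_width=16, slack=2)
Line 2: ['good', 'you', 'and'] (min_width=12, slack=6)
Line 3: ['coffee', 'coffee'] (min_width=13, slack=5)
Line 4: ['clean', 'plane', 'year'] (min_width=16, slack=2)
Line 5: ['rock', 'dirty', 'big'] (min_width=14, slack=4)
Line 6: ['fire'] (min_width=4, slack=14)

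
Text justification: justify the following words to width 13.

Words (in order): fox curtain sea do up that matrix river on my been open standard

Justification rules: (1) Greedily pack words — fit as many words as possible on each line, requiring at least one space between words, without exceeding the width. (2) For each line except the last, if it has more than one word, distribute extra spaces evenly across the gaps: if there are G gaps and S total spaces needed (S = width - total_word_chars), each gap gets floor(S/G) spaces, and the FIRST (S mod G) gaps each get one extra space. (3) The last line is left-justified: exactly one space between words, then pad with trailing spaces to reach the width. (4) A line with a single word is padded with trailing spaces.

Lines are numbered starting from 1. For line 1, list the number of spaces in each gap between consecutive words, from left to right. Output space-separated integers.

Answer: 3

Derivation:
Line 1: ['fox', 'curtain'] (min_width=11, slack=2)
Line 2: ['sea', 'do', 'up'] (min_width=9, slack=4)
Line 3: ['that', 'matrix'] (min_width=11, slack=2)
Line 4: ['river', 'on', 'my'] (min_width=11, slack=2)
Line 5: ['been', 'open'] (min_width=9, slack=4)
Line 6: ['standard'] (min_width=8, slack=5)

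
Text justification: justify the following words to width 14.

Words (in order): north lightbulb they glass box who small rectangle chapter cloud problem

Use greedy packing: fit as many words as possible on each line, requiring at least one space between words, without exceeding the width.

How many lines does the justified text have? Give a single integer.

Line 1: ['north'] (min_width=5, slack=9)
Line 2: ['lightbulb', 'they'] (min_width=14, slack=0)
Line 3: ['glass', 'box', 'who'] (min_width=13, slack=1)
Line 4: ['small'] (min_width=5, slack=9)
Line 5: ['rectangle'] (min_width=9, slack=5)
Line 6: ['chapter', 'cloud'] (min_width=13, slack=1)
Line 7: ['problem'] (min_width=7, slack=7)
Total lines: 7

Answer: 7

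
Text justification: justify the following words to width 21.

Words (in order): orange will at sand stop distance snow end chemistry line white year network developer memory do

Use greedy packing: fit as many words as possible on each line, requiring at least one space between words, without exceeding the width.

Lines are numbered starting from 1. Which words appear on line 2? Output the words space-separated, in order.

Answer: stop distance snow

Derivation:
Line 1: ['orange', 'will', 'at', 'sand'] (min_width=19, slack=2)
Line 2: ['stop', 'distance', 'snow'] (min_width=18, slack=3)
Line 3: ['end', 'chemistry', 'line'] (min_width=18, slack=3)
Line 4: ['white', 'year', 'network'] (min_width=18, slack=3)
Line 5: ['developer', 'memory', 'do'] (min_width=19, slack=2)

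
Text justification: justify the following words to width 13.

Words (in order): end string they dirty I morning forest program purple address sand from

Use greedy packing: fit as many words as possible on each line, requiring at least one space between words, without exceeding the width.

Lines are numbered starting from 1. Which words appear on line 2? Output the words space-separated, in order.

Line 1: ['end', 'string'] (min_width=10, slack=3)
Line 2: ['they', 'dirty', 'I'] (min_width=12, slack=1)
Line 3: ['morning'] (min_width=7, slack=6)
Line 4: ['forest'] (min_width=6, slack=7)
Line 5: ['program'] (min_width=7, slack=6)
Line 6: ['purple'] (min_width=6, slack=7)
Line 7: ['address', 'sand'] (min_width=12, slack=1)
Line 8: ['from'] (min_width=4, slack=9)

Answer: they dirty I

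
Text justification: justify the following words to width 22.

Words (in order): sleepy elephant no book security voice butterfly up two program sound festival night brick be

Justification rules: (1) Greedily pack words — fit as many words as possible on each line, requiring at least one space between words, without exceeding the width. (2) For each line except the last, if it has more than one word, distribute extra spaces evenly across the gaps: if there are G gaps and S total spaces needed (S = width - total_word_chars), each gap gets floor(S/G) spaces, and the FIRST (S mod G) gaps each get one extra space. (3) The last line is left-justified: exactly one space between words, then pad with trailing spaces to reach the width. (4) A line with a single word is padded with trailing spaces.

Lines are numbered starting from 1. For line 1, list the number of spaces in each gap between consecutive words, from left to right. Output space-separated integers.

Answer: 3 3

Derivation:
Line 1: ['sleepy', 'elephant', 'no'] (min_width=18, slack=4)
Line 2: ['book', 'security', 'voice'] (min_width=19, slack=3)
Line 3: ['butterfly', 'up', 'two'] (min_width=16, slack=6)
Line 4: ['program', 'sound', 'festival'] (min_width=22, slack=0)
Line 5: ['night', 'brick', 'be'] (min_width=14, slack=8)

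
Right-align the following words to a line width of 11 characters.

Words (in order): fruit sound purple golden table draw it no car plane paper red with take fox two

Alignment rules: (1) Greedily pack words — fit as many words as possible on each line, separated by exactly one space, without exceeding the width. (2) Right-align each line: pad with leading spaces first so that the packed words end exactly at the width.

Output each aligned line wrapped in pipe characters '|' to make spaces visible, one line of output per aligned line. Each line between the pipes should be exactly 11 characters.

Line 1: ['fruit', 'sound'] (min_width=11, slack=0)
Line 2: ['purple'] (min_width=6, slack=5)
Line 3: ['golden'] (min_width=6, slack=5)
Line 4: ['table', 'draw'] (min_width=10, slack=1)
Line 5: ['it', 'no', 'car'] (min_width=9, slack=2)
Line 6: ['plane', 'paper'] (min_width=11, slack=0)
Line 7: ['red', 'with'] (min_width=8, slack=3)
Line 8: ['take', 'fox'] (min_width=8, slack=3)
Line 9: ['two'] (min_width=3, slack=8)

Answer: |fruit sound|
|     purple|
|     golden|
| table draw|
|  it no car|
|plane paper|
|   red with|
|   take fox|
|        two|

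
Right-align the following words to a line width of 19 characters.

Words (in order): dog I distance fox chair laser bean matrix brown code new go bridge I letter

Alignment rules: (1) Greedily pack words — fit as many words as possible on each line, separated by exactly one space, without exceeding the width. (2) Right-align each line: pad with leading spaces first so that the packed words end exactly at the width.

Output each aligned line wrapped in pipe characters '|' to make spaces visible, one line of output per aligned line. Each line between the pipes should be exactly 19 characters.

Line 1: ['dog', 'I', 'distance', 'fox'] (min_width=18, slack=1)
Line 2: ['chair', 'laser', 'bean'] (min_width=16, slack=3)
Line 3: ['matrix', 'brown', 'code'] (min_width=17, slack=2)
Line 4: ['new', 'go', 'bridge', 'I'] (min_width=15, slack=4)
Line 5: ['letter'] (min_width=6, slack=13)

Answer: | dog I distance fox|
|   chair laser bean|
|  matrix brown code|
|    new go bridge I|
|             letter|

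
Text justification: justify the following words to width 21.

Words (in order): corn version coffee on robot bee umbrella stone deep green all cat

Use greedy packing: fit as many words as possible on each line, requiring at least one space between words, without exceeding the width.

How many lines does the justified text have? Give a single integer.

Line 1: ['corn', 'version', 'coffee'] (min_width=19, slack=2)
Line 2: ['on', 'robot', 'bee', 'umbrella'] (min_width=21, slack=0)
Line 3: ['stone', 'deep', 'green', 'all'] (min_width=20, slack=1)
Line 4: ['cat'] (min_width=3, slack=18)
Total lines: 4

Answer: 4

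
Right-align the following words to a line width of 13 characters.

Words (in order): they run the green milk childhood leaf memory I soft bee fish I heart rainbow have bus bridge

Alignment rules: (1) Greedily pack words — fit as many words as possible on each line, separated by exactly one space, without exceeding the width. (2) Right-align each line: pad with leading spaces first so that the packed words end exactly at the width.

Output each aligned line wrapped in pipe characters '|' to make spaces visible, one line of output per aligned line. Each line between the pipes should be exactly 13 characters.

Line 1: ['they', 'run', 'the'] (min_width=12, slack=1)
Line 2: ['green', 'milk'] (min_width=10, slack=3)
Line 3: ['childhood'] (min_width=9, slack=4)
Line 4: ['leaf', 'memory', 'I'] (min_width=13, slack=0)
Line 5: ['soft', 'bee', 'fish'] (min_width=13, slack=0)
Line 6: ['I', 'heart'] (min_width=7, slack=6)
Line 7: ['rainbow', 'have'] (min_width=12, slack=1)
Line 8: ['bus', 'bridge'] (min_width=10, slack=3)

Answer: | they run the|
|   green milk|
|    childhood|
|leaf memory I|
|soft bee fish|
|      I heart|
| rainbow have|
|   bus bridge|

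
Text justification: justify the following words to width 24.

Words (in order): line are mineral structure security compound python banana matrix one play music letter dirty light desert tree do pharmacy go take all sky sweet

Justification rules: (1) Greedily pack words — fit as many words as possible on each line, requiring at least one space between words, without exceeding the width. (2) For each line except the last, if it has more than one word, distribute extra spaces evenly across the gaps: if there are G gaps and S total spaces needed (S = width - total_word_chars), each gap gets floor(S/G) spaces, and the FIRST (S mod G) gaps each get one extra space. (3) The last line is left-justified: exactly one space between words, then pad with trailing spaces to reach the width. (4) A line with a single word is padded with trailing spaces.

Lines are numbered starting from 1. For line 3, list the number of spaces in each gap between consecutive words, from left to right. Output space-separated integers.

Line 1: ['line', 'are', 'mineral'] (min_width=16, slack=8)
Line 2: ['structure', 'security'] (min_width=18, slack=6)
Line 3: ['compound', 'python', 'banana'] (min_width=22, slack=2)
Line 4: ['matrix', 'one', 'play', 'music'] (min_width=21, slack=3)
Line 5: ['letter', 'dirty', 'light'] (min_width=18, slack=6)
Line 6: ['desert', 'tree', 'do', 'pharmacy'] (min_width=23, slack=1)
Line 7: ['go', 'take', 'all', 'sky', 'sweet'] (min_width=21, slack=3)

Answer: 2 2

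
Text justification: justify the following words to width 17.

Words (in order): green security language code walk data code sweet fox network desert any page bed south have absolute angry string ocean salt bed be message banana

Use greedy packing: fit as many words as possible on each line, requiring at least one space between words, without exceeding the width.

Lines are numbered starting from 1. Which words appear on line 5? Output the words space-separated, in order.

Answer: desert any page

Derivation:
Line 1: ['green', 'security'] (min_width=14, slack=3)
Line 2: ['language', 'code'] (min_width=13, slack=4)
Line 3: ['walk', 'data', 'code'] (min_width=14, slack=3)
Line 4: ['sweet', 'fox', 'network'] (min_width=17, slack=0)
Line 5: ['desert', 'any', 'page'] (min_width=15, slack=2)
Line 6: ['bed', 'south', 'have'] (min_width=14, slack=3)
Line 7: ['absolute', 'angry'] (min_width=14, slack=3)
Line 8: ['string', 'ocean', 'salt'] (min_width=17, slack=0)
Line 9: ['bed', 'be', 'message'] (min_width=14, slack=3)
Line 10: ['banana'] (min_width=6, slack=11)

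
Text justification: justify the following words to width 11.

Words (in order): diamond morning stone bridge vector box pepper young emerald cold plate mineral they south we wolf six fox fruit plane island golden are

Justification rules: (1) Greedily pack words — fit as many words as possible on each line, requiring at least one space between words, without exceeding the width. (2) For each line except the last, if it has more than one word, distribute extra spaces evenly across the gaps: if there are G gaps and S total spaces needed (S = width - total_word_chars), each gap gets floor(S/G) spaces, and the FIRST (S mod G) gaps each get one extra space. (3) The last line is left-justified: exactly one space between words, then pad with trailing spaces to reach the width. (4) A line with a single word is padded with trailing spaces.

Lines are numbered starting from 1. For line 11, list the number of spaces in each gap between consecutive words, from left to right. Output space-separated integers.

Answer: 2

Derivation:
Line 1: ['diamond'] (min_width=7, slack=4)
Line 2: ['morning'] (min_width=7, slack=4)
Line 3: ['stone'] (min_width=5, slack=6)
Line 4: ['bridge'] (min_width=6, slack=5)
Line 5: ['vector', 'box'] (min_width=10, slack=1)
Line 6: ['pepper'] (min_width=6, slack=5)
Line 7: ['young'] (min_width=5, slack=6)
Line 8: ['emerald'] (min_width=7, slack=4)
Line 9: ['cold', 'plate'] (min_width=10, slack=1)
Line 10: ['mineral'] (min_width=7, slack=4)
Line 11: ['they', 'south'] (min_width=10, slack=1)
Line 12: ['we', 'wolf', 'six'] (min_width=11, slack=0)
Line 13: ['fox', 'fruit'] (min_width=9, slack=2)
Line 14: ['plane'] (min_width=5, slack=6)
Line 15: ['island'] (min_width=6, slack=5)
Line 16: ['golden', 'are'] (min_width=10, slack=1)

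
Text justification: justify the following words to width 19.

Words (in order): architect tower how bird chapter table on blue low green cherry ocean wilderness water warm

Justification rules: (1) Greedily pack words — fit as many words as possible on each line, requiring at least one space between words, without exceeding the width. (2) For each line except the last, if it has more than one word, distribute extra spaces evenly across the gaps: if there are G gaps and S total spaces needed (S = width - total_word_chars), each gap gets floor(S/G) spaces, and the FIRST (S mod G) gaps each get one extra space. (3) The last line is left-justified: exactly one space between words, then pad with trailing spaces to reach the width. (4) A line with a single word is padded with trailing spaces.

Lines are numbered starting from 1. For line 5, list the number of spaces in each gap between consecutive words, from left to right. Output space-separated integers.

Answer: 4

Derivation:
Line 1: ['architect', 'tower', 'how'] (min_width=19, slack=0)
Line 2: ['bird', 'chapter', 'table'] (min_width=18, slack=1)
Line 3: ['on', 'blue', 'low', 'green'] (min_width=17, slack=2)
Line 4: ['cherry', 'ocean'] (min_width=12, slack=7)
Line 5: ['wilderness', 'water'] (min_width=16, slack=3)
Line 6: ['warm'] (min_width=4, slack=15)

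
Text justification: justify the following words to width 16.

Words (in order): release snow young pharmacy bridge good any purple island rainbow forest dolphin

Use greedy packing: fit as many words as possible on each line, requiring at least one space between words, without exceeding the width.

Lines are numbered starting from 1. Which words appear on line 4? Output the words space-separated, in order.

Answer: purple island

Derivation:
Line 1: ['release', 'snow'] (min_width=12, slack=4)
Line 2: ['young', 'pharmacy'] (min_width=14, slack=2)
Line 3: ['bridge', 'good', 'any'] (min_width=15, slack=1)
Line 4: ['purple', 'island'] (min_width=13, slack=3)
Line 5: ['rainbow', 'forest'] (min_width=14, slack=2)
Line 6: ['dolphin'] (min_width=7, slack=9)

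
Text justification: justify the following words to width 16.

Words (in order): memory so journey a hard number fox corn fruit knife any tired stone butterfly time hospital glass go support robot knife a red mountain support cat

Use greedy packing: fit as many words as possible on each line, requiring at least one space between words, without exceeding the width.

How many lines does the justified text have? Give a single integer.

Answer: 11

Derivation:
Line 1: ['memory', 'so'] (min_width=9, slack=7)
Line 2: ['journey', 'a', 'hard'] (min_width=14, slack=2)
Line 3: ['number', 'fox', 'corn'] (min_width=15, slack=1)
Line 4: ['fruit', 'knife', 'any'] (min_width=15, slack=1)
Line 5: ['tired', 'stone'] (min_width=11, slack=5)
Line 6: ['butterfly', 'time'] (min_width=14, slack=2)
Line 7: ['hospital', 'glass'] (min_width=14, slack=2)
Line 8: ['go', 'support', 'robot'] (min_width=16, slack=0)
Line 9: ['knife', 'a', 'red'] (min_width=11, slack=5)
Line 10: ['mountain', 'support'] (min_width=16, slack=0)
Line 11: ['cat'] (min_width=3, slack=13)
Total lines: 11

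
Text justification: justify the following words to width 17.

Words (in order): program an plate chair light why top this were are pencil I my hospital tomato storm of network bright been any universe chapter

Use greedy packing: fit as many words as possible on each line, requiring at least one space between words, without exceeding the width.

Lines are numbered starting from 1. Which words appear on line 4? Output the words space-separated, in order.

Line 1: ['program', 'an', 'plate'] (min_width=16, slack=1)
Line 2: ['chair', 'light', 'why'] (min_width=15, slack=2)
Line 3: ['top', 'this', 'were', 'are'] (min_width=17, slack=0)
Line 4: ['pencil', 'I', 'my'] (min_width=11, slack=6)
Line 5: ['hospital', 'tomato'] (min_width=15, slack=2)
Line 6: ['storm', 'of', 'network'] (min_width=16, slack=1)
Line 7: ['bright', 'been', 'any'] (min_width=15, slack=2)
Line 8: ['universe', 'chapter'] (min_width=16, slack=1)

Answer: pencil I my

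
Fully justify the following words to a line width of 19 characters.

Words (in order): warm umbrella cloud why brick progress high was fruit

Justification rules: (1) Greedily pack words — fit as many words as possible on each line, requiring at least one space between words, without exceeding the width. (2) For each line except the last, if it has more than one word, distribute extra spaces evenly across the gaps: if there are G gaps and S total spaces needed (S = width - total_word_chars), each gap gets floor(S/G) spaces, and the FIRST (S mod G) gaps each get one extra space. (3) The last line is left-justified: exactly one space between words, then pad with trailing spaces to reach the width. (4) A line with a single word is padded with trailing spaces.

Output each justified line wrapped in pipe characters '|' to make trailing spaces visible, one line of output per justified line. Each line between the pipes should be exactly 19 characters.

Line 1: ['warm', 'umbrella', 'cloud'] (min_width=19, slack=0)
Line 2: ['why', 'brick', 'progress'] (min_width=18, slack=1)
Line 3: ['high', 'was', 'fruit'] (min_width=14, slack=5)

Answer: |warm umbrella cloud|
|why  brick progress|
|high was fruit     |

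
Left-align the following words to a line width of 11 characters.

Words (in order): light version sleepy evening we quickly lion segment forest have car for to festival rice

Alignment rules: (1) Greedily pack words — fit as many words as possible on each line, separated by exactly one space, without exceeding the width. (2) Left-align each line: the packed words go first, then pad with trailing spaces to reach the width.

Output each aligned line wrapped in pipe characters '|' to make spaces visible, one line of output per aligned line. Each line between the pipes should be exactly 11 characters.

Line 1: ['light'] (min_width=5, slack=6)
Line 2: ['version'] (min_width=7, slack=4)
Line 3: ['sleepy'] (min_width=6, slack=5)
Line 4: ['evening', 'we'] (min_width=10, slack=1)
Line 5: ['quickly'] (min_width=7, slack=4)
Line 6: ['lion'] (min_width=4, slack=7)
Line 7: ['segment'] (min_width=7, slack=4)
Line 8: ['forest', 'have'] (min_width=11, slack=0)
Line 9: ['car', 'for', 'to'] (min_width=10, slack=1)
Line 10: ['festival'] (min_width=8, slack=3)
Line 11: ['rice'] (min_width=4, slack=7)

Answer: |light      |
|version    |
|sleepy     |
|evening we |
|quickly    |
|lion       |
|segment    |
|forest have|
|car for to |
|festival   |
|rice       |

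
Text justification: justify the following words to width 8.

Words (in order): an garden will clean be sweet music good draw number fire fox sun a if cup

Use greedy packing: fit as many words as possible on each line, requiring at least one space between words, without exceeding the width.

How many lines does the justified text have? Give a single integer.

Answer: 12

Derivation:
Line 1: ['an'] (min_width=2, slack=6)
Line 2: ['garden'] (min_width=6, slack=2)
Line 3: ['will'] (min_width=4, slack=4)
Line 4: ['clean', 'be'] (min_width=8, slack=0)
Line 5: ['sweet'] (min_width=5, slack=3)
Line 6: ['music'] (min_width=5, slack=3)
Line 7: ['good'] (min_width=4, slack=4)
Line 8: ['draw'] (min_width=4, slack=4)
Line 9: ['number'] (min_width=6, slack=2)
Line 10: ['fire', 'fox'] (min_width=8, slack=0)
Line 11: ['sun', 'a', 'if'] (min_width=8, slack=0)
Line 12: ['cup'] (min_width=3, slack=5)
Total lines: 12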